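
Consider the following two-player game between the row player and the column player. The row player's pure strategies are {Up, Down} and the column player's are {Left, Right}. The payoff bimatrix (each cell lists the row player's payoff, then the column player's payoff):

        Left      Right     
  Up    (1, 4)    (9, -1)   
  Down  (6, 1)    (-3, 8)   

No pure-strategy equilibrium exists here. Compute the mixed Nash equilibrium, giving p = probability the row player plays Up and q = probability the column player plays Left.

p = 7/12, q = 12/17

For the column player to be willing to mix, the column player must be indifferent between Left and Right, which pins down the row player's mix.
  the column player's expected payoff from Left: p·4 + (1−p)·1 = 3p + 1
  the column player's expected payoff from Right: p·(-1) + (1−p)·8 = -9p + 8
  3p + 1 = -9p + 8  ⇒  12p = 7  ⇒  p = 7/12.
The row player's indifference between Up and Down determines the column player's mixing probability q:
  the row player's payoff from Up: q·1 + (1−q)·9 = -8q + 9
  the row player's payoff from Down: q·6 + (1−q)·(-3) = 9q - 3
  -8q + 9 = 9q - 3  ⇒  -17q = -12  ⇒  q = 12/17.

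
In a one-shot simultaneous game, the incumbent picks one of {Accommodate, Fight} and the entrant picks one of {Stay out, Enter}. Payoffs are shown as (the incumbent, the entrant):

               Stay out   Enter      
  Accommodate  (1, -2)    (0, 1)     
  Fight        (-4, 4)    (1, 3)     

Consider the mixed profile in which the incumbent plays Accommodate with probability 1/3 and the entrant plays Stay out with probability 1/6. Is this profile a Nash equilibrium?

No

Given the incumbent's mix p = 1/3, the entrant's payoff from Stay out is 2 but from Enter is 7/3. The entrant strictly prefers Enter, so the entrant would not mix.
So the proposed profile is not a Nash equilibrium.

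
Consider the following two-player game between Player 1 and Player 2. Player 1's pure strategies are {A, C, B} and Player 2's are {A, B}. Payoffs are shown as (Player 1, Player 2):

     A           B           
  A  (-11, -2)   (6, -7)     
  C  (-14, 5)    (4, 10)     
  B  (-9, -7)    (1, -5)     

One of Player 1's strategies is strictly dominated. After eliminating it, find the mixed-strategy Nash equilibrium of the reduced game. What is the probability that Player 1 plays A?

Player 1's strategy C is strictly dominated by A: -11 > -14 and 6 > 4. Eliminate C.
In a mixed equilibrium Player 2 is indifferent between A and B; this condition fixes p.
  Player 2's payoff from A: p·(-2) + (1−p)·(-7) = 5p - 7
  Player 2's payoff from B: p·(-7) + (1−p)·(-5) = -2p - 5
  5p - 7 = -2p - 5  ⇒  7p = 2  ⇒  p = 2/7.

p = 2/7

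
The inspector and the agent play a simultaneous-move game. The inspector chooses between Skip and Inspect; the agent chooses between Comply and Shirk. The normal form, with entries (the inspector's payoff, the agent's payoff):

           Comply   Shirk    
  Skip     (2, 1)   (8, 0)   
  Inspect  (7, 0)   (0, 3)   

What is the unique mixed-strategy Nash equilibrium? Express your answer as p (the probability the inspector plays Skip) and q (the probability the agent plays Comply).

p = 3/4, q = 8/13

The inspector's mix must leave the agent indifferent between Comply and Shirk.
  the agent's expected payoff from Comply: p·1 + (1−p)·0 = p
  the agent's expected payoff from Shirk: p·0 + (1−p)·3 = -3p + 3
  p = -3p + 3  ⇒  4p = 3  ⇒  p = 3/4.
For the inspector to be willing to mix, the inspector must be indifferent between Skip and Inspect, which pins down the agent's mix.
  the inspector's payoff to Skip: q·2 + (1−q)·8 = -6q + 8
  the inspector's payoff to Inspect: q·7 + (1−q)·0 = 7q
  -6q + 8 = 7q  ⇒  -13q = -8  ⇒  q = 8/13.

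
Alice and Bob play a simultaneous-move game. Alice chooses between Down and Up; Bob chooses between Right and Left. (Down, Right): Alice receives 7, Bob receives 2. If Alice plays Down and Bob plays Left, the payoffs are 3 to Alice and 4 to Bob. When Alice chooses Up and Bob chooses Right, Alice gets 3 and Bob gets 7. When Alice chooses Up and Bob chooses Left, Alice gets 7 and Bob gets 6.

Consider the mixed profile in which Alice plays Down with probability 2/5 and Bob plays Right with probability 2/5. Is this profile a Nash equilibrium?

Given Alice's mix p = 2/5, Bob's payoff from Right is 5 but from Left is 26/5. Bob strictly prefers Left, so Bob would not mix.
So the proposed profile is not a Nash equilibrium.

No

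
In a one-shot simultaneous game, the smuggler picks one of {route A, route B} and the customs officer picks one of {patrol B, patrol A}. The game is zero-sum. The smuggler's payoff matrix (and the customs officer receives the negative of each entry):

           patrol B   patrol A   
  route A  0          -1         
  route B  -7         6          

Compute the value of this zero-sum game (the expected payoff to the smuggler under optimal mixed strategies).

The smuggler's indifference between route A and route B determines the customs officer's mixing probability q:
  the smuggler's expected payoff from route A: q·0 + (1−q)·(-1) = q - 1
  the smuggler's expected payoff from route B: q·(-7) + (1−q)·6 = -13q + 6
  q - 1 = -13q + 6  ⇒  14q = 7  ⇒  q = 1/2.
The value is the smuggler's expected payoff against this mix (using route A): (1/2)·0 + (1/2)·(-1) = -1/2.

v = -1/2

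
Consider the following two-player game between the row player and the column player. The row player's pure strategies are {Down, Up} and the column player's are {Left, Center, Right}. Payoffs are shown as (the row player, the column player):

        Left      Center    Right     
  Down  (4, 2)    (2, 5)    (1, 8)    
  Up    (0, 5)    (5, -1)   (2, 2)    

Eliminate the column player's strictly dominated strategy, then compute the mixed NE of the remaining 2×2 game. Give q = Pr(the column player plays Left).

q = 1/5

The column player's strategy Center is strictly dominated by Right: 8 > 5 and 2 > -1. Eliminate Center.
The column player's mix must leave the row player indifferent between Down and Up.
  the row player's expected payoff from Down: q·4 + (1−q)·1 = 3q + 1
  the row player's expected payoff from Up: q·0 + (1−q)·2 = -2q + 2
  3q + 1 = -2q + 2  ⇒  5q = 1  ⇒  q = 1/5.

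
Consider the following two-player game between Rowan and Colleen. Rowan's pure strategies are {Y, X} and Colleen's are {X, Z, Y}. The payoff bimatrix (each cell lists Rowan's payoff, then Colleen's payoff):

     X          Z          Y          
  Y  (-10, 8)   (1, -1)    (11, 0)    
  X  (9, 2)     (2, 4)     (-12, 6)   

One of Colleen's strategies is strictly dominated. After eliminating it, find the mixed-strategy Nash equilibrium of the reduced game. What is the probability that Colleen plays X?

q = 23/42

Colleen's strategy Z is strictly dominated by Y: 0 > -1 and 6 > 4. Eliminate Z.
For Rowan to be willing to mix, Rowan must be indifferent between Y and X, which pins down Colleen's mix.
  Rowan's payoff from Y: q·(-10) + (1−q)·11 = -21q + 11
  Rowan's payoff from X: q·9 + (1−q)·(-12) = 21q - 12
  -21q + 11 = 21q - 12  ⇒  -42q = -23  ⇒  q = 23/42.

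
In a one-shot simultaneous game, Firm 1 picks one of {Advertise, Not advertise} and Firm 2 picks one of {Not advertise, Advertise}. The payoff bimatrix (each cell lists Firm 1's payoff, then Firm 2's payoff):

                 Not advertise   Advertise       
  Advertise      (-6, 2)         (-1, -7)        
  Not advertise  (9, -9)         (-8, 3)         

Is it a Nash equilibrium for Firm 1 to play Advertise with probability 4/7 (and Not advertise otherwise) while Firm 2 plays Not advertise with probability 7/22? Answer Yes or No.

Check Firm 2's indifference given Firm 1's mix p = 4/7:
  payoff from Not advertise = -19/7; payoff from Advertise = -19/7 — equal.
Check Firm 1's indifference given Firm 2's mix q = 7/22:
  payoff from Advertise = -57/22; payoff from Not advertise = -57/22 — equal.
Both players are indifferent, so neither can profitably deviate.

Yes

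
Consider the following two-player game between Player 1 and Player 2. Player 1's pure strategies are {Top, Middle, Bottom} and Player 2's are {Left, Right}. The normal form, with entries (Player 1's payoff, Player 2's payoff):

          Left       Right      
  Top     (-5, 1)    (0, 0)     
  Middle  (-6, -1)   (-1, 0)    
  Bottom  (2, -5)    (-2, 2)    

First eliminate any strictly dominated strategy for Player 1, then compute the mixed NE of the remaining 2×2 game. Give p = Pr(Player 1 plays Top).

p = 7/8

Player 1's strategy Middle is strictly dominated by Top: -5 > -6 and 0 > -1. Eliminate Middle.
Player 2's indifference between Left and Right determines Player 1's mixing probability p:
  Player 2's payoff from Left: p·1 + (1−p)·(-5) = 6p - 5
  Player 2's payoff from Right: p·0 + (1−p)·2 = -2p + 2
  6p - 5 = -2p + 2  ⇒  8p = 7  ⇒  p = 7/8.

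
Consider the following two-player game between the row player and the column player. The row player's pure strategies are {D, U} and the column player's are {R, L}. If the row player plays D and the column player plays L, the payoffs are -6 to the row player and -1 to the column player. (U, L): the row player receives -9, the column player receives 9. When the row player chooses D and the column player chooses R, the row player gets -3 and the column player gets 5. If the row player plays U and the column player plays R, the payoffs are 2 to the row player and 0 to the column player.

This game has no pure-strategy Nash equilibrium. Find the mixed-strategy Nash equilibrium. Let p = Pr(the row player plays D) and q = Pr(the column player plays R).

p = 3/5, q = 3/8

For the column player to be willing to mix, the column player must be indifferent between R and L, which pins down the row player's mix.
  the column player's payoff from R: p·5 + (1−p)·0 = 5p
  the column player's payoff from L: p·(-1) + (1−p)·9 = -10p + 9
  5p = -10p + 9  ⇒  15p = 9  ⇒  p = 3/5.
The column player's mix must leave the row player indifferent between D and U.
  the row player's payoff to D: q·(-3) + (1−q)·(-6) = 3q - 6
  the row player's payoff to U: q·2 + (1−q)·(-9) = 11q - 9
  3q - 6 = 11q - 9  ⇒  -8q = -3  ⇒  q = 3/8.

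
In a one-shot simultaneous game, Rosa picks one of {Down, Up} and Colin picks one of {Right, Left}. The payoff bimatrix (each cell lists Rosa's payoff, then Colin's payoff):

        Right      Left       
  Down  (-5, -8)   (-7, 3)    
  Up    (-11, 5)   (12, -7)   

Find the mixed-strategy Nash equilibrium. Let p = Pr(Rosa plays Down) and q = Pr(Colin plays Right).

In a mixed equilibrium Colin is indifferent between Right and Left; this condition fixes p.
  Colin's payoff to Right: p·(-8) + (1−p)·5 = -13p + 5
  Colin's payoff to Left: p·3 + (1−p)·(-7) = 10p - 7
  -13p + 5 = 10p - 7  ⇒  -23p = -12  ⇒  p = 12/23.
In a mixed equilibrium Rosa is indifferent between Down and Up; this condition fixes q.
  Rosa's expected payoff from Down: q·(-5) + (1−q)·(-7) = 2q - 7
  Rosa's expected payoff from Up: q·(-11) + (1−q)·12 = -23q + 12
  2q - 7 = -23q + 12  ⇒  25q = 19  ⇒  q = 19/25.

p = 12/23, q = 19/25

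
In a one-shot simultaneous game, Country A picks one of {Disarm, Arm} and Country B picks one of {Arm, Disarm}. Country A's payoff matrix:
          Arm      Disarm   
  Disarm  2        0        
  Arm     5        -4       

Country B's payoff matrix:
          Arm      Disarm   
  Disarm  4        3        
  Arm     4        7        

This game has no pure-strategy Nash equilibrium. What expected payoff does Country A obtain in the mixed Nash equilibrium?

In a mixed equilibrium Country A is indifferent between Disarm and Arm; this condition fixes q.
  Country A's payoff to Disarm: q·2 + (1−q)·0 = 2q
  Country A's payoff to Arm: q·5 + (1−q)·(-4) = 9q - 4
  2q = 9q - 4  ⇒  -7q = -4  ⇒  q = 4/7.
At equilibrium Country A is indifferent across rows, so Country A's payoff equals the payoff from Disarm: (4/7)·2 + (3/7)·0 = 8/7.

8/7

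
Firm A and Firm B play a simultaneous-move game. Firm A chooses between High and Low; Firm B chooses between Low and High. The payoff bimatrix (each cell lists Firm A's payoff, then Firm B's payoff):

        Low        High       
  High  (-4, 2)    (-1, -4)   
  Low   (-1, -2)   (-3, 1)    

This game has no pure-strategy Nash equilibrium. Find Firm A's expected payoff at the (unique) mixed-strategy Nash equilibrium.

-11/5

Firm B's mix must leave Firm A indifferent between High and Low.
  Firm A's payoff to High: q·(-4) + (1−q)·(-1) = -3q - 1
  Firm A's payoff to Low: q·(-1) + (1−q)·(-3) = 2q - 3
  -3q - 1 = 2q - 3  ⇒  -5q = -2  ⇒  q = 2/5.
At equilibrium Firm A is indifferent across rows, so Firm A's payoff equals the payoff from High: (2/5)·(-4) + (3/5)·(-1) = -11/5.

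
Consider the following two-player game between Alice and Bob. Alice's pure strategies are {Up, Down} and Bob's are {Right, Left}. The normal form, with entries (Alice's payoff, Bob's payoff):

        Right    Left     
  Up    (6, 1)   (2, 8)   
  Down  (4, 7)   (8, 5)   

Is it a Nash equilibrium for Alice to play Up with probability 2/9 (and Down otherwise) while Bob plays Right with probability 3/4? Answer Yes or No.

Check Bob's indifference given Alice's mix p = 2/9:
  payoff from Right = 17/3; payoff from Left = 17/3 — equal.
Check Alice's indifference given Bob's mix q = 3/4:
  payoff from Up = 5; payoff from Down = 5 — equal.
Both players are indifferent, so neither can profitably deviate.

Yes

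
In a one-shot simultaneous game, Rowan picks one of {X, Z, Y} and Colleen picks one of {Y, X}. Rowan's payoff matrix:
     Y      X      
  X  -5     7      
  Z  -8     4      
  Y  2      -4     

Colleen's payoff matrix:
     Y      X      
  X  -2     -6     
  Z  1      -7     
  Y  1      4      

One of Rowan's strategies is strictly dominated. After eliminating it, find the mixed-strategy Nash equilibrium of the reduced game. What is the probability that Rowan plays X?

Rowan's strategy Z is strictly dominated by X: -5 > -8 and 7 > 4. Eliminate Z.
Set Colleen's expected payoff from Y equal to that from X:
  Colleen's payoff to Y: p·(-2) + (1−p)·1 = -3p + 1
  Colleen's payoff to X: p·(-6) + (1−p)·4 = -10p + 4
  -3p + 1 = -10p + 4  ⇒  7p = 3  ⇒  p = 3/7.

p = 3/7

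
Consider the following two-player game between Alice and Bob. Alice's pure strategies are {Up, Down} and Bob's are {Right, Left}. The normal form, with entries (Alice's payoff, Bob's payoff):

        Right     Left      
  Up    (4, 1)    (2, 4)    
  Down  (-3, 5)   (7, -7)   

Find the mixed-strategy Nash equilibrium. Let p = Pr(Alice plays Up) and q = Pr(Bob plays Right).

p = 4/5, q = 5/12

In a mixed equilibrium Bob is indifferent between Right and Left; this condition fixes p.
  Bob's payoff from Right: p·1 + (1−p)·5 = -4p + 5
  Bob's payoff from Left: p·4 + (1−p)·(-7) = 11p - 7
  -4p + 5 = 11p - 7  ⇒  -15p = -12  ⇒  p = 4/5.
In a mixed equilibrium Alice is indifferent between Up and Down; this condition fixes q.
  Alice's payoff to Up: q·4 + (1−q)·2 = 2q + 2
  Alice's payoff to Down: q·(-3) + (1−q)·7 = -10q + 7
  2q + 2 = -10q + 7  ⇒  12q = 5  ⇒  q = 5/12.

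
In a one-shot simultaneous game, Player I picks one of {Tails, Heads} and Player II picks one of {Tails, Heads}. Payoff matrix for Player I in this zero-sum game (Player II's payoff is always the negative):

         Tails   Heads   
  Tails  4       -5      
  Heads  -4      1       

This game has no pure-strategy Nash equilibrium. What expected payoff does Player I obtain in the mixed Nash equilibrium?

Player II's mix must leave Player I indifferent between Tails and Heads.
  Player I's expected payoff from Tails: q·4 + (1−q)·(-5) = 9q - 5
  Player I's expected payoff from Heads: q·(-4) + (1−q)·1 = -5q + 1
  9q - 5 = -5q + 1  ⇒  14q = 6  ⇒  q = 3/7.
At equilibrium Player I is indifferent across rows, so Player I's payoff equals the payoff from Tails: (3/7)·4 + (4/7)·(-5) = -8/7.

-8/7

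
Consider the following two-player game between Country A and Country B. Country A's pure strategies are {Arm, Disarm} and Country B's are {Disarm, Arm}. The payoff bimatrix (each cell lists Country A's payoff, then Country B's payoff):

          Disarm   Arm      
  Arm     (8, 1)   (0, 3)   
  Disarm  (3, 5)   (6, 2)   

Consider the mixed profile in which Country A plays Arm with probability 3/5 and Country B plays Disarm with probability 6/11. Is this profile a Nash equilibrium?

Yes

Check Country B's indifference given Country A's mix p = 3/5:
  payoff from Disarm = 13/5; payoff from Arm = 13/5 — equal.
Check Country A's indifference given Country B's mix q = 6/11:
  payoff from Arm = 48/11; payoff from Disarm = 48/11 — equal.
Both players are indifferent, so neither can profitably deviate.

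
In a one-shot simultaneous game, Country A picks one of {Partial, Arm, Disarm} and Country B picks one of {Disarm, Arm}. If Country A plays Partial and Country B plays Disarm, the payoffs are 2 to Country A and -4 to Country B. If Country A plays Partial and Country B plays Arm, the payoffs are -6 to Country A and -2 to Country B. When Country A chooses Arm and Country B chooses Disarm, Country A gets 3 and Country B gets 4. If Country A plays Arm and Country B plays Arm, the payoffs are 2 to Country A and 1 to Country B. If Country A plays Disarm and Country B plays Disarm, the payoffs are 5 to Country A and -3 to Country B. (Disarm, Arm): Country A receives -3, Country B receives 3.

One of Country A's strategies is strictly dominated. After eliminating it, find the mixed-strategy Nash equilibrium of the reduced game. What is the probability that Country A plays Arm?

Country A's strategy Partial is strictly dominated by Disarm: 5 > 2 and -3 > -6. Eliminate Partial.
In a mixed equilibrium Country B is indifferent between Disarm and Arm; this condition fixes p.
  Country B's payoff to Disarm: p·4 + (1−p)·(-3) = 7p - 3
  Country B's payoff to Arm: p·1 + (1−p)·3 = -2p + 3
  7p - 3 = -2p + 3  ⇒  9p = 6  ⇒  p = 2/3.

p = 2/3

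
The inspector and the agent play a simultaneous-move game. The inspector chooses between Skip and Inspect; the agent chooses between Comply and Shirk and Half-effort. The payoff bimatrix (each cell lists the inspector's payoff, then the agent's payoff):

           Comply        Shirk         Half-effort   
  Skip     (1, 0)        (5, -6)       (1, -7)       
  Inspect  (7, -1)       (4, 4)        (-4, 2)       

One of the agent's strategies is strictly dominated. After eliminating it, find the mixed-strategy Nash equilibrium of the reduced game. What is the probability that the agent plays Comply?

q = 1/7

The agent's strategy Half-effort is strictly dominated by Shirk: -6 > -7 and 4 > 2. Eliminate Half-effort.
The agent's mix must leave the inspector indifferent between Skip and Inspect.
  the inspector's payoff from Skip: q·1 + (1−q)·5 = -4q + 5
  the inspector's payoff from Inspect: q·7 + (1−q)·4 = 3q + 4
  -4q + 5 = 3q + 4  ⇒  -7q = -1  ⇒  q = 1/7.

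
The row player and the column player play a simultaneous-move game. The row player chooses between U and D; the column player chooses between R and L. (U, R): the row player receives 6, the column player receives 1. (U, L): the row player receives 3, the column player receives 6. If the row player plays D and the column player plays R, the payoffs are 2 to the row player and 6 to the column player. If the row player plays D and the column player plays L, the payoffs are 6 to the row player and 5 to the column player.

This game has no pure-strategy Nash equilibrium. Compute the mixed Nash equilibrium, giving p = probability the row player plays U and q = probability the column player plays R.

p = 1/6, q = 3/7

For the column player to be willing to mix, the column player must be indifferent between R and L, which pins down the row player's mix.
  the column player's payoff from R: p·1 + (1−p)·6 = -5p + 6
  the column player's payoff from L: p·6 + (1−p)·5 = p + 5
  -5p + 6 = p + 5  ⇒  -6p = -1  ⇒  p = 1/6.
The column player's mix must leave the row player indifferent between U and D.
  the row player's expected payoff from U: q·6 + (1−q)·3 = 3q + 3
  the row player's expected payoff from D: q·2 + (1−q)·6 = -4q + 6
  3q + 3 = -4q + 6  ⇒  7q = 3  ⇒  q = 3/7.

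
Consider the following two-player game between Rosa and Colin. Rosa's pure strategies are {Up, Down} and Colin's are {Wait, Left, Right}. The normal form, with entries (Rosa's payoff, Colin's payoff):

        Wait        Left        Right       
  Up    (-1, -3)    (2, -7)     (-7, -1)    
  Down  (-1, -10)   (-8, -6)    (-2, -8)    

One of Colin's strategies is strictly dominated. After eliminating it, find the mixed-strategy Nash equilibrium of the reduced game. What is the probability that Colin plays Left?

q = 1/3

Colin's strategy Wait is strictly dominated by Right: -1 > -3 and -8 > -10. Eliminate Wait.
For Rosa to be willing to mix, Rosa must be indifferent between Up and Down, which pins down Colin's mix.
  Rosa's payoff to Up: q·2 + (1−q)·(-7) = 9q - 7
  Rosa's payoff to Down: q·(-8) + (1−q)·(-2) = -6q - 2
  9q - 7 = -6q - 2  ⇒  15q = 5  ⇒  q = 1/3.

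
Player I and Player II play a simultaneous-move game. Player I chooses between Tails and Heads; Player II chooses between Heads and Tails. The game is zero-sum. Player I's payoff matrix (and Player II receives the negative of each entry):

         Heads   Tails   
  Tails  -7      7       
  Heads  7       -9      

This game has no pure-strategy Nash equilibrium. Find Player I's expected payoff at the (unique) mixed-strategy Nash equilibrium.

Player II's mix must leave Player I indifferent between Tails and Heads.
  Player I's payoff to Tails: q·(-7) + (1−q)·7 = -14q + 7
  Player I's payoff to Heads: q·7 + (1−q)·(-9) = 16q - 9
  -14q + 7 = 16q - 9  ⇒  -30q = -16  ⇒  q = 8/15.
At equilibrium Player I is indifferent across rows, so Player I's payoff equals the payoff from Tails: (8/15)·(-7) + (7/15)·7 = -7/15.

-7/15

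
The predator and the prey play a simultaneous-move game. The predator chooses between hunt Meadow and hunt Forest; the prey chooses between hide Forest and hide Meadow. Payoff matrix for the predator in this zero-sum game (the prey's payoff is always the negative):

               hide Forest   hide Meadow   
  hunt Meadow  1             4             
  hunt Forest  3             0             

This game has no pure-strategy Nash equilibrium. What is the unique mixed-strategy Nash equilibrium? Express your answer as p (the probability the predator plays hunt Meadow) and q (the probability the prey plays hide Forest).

p = 1/2, q = 2/3

For the prey to be willing to mix, the prey must be indifferent between hide Forest and hide Meadow, which pins down the predator's mix.
  the prey's payoff from hide Forest: p·(-1) + (1−p)·(-3) = 2p - 3
  the prey's payoff from hide Meadow: p·(-4) + (1−p)·0 = -4p
  2p - 3 = -4p  ⇒  6p = 3  ⇒  p = 1/2.
In a mixed equilibrium the predator is indifferent between hunt Meadow and hunt Forest; this condition fixes q.
  the predator's expected payoff from hunt Meadow: q·1 + (1−q)·4 = -3q + 4
  the predator's expected payoff from hunt Forest: q·3 + (1−q)·0 = 3q
  -3q + 4 = 3q  ⇒  -6q = -4  ⇒  q = 2/3.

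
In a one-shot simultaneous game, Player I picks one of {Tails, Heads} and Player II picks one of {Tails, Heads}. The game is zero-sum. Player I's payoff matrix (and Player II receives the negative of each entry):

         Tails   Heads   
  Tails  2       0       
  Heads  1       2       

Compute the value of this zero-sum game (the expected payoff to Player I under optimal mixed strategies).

v = 4/3

In a mixed equilibrium Player I is indifferent between Tails and Heads; this condition fixes q.
  Player I's payoff from Tails: q·2 + (1−q)·0 = 2q
  Player I's payoff from Heads: q·1 + (1−q)·2 = -q + 2
  2q = -q + 2  ⇒  3q = 2  ⇒  q = 2/3.
The value is Player I's expected payoff against this mix (using Tails): (2/3)·2 + (1/3)·0 = 4/3.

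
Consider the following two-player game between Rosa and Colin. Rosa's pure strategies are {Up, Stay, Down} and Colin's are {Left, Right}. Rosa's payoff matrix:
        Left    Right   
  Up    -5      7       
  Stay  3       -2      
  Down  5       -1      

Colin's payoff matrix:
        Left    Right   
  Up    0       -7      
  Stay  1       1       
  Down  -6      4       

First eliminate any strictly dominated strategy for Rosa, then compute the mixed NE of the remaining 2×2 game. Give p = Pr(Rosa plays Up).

p = 10/17

Rosa's strategy Stay is strictly dominated by Down: 5 > 3 and -1 > -2. Eliminate Stay.
Set Colin's expected payoff from Left equal to that from Right:
  Colin's payoff from Left: p·0 + (1−p)·(-6) = 6p - 6
  Colin's payoff from Right: p·(-7) + (1−p)·4 = -11p + 4
  6p - 6 = -11p + 4  ⇒  17p = 10  ⇒  p = 10/17.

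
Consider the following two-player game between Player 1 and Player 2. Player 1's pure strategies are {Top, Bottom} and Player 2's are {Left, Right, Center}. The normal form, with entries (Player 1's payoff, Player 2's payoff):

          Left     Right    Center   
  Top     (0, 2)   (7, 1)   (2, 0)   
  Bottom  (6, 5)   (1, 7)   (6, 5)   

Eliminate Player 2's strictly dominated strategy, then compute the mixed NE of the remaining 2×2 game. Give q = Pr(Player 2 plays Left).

q = 1/2

Player 2's strategy Center is strictly dominated by Right: 1 > 0 and 7 > 5. Eliminate Center.
In a mixed equilibrium Player 1 is indifferent between Top and Bottom; this condition fixes q.
  Player 1's expected payoff from Top: q·0 + (1−q)·7 = -7q + 7
  Player 1's expected payoff from Bottom: q·6 + (1−q)·1 = 5q + 1
  -7q + 7 = 5q + 1  ⇒  -12q = -6  ⇒  q = 1/2.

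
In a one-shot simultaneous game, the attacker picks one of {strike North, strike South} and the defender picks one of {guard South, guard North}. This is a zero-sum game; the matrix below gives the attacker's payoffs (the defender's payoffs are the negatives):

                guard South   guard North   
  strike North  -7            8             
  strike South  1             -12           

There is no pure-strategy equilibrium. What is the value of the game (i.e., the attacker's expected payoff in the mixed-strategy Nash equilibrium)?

Set the attacker's expected payoff from strike North equal to that from strike South:
  the attacker's payoff to strike North: q·(-7) + (1−q)·8 = -15q + 8
  the attacker's payoff to strike South: q·1 + (1−q)·(-12) = 13q - 12
  -15q + 8 = 13q - 12  ⇒  -28q = -20  ⇒  q = 5/7.
The value is the attacker's expected payoff against this mix (using strike North): (5/7)·(-7) + (2/7)·8 = -19/7.

v = -19/7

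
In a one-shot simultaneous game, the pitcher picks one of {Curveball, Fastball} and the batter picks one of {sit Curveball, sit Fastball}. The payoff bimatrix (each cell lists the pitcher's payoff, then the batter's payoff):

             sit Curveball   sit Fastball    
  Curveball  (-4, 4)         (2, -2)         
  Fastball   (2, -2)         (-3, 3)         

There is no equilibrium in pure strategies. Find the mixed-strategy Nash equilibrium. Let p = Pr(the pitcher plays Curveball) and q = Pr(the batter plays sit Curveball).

The pitcher's mix must leave the batter indifferent between sit Curveball and sit Fastball.
  the batter's payoff to sit Curveball: p·4 + (1−p)·(-2) = 6p - 2
  the batter's payoff to sit Fastball: p·(-2) + (1−p)·3 = -5p + 3
  6p - 2 = -5p + 3  ⇒  11p = 5  ⇒  p = 5/11.
The batter's mix must leave the pitcher indifferent between Curveball and Fastball.
  the pitcher's expected payoff from Curveball: q·(-4) + (1−q)·2 = -6q + 2
  the pitcher's expected payoff from Fastball: q·2 + (1−q)·(-3) = 5q - 3
  -6q + 2 = 5q - 3  ⇒  -11q = -5  ⇒  q = 5/11.

p = 5/11, q = 5/11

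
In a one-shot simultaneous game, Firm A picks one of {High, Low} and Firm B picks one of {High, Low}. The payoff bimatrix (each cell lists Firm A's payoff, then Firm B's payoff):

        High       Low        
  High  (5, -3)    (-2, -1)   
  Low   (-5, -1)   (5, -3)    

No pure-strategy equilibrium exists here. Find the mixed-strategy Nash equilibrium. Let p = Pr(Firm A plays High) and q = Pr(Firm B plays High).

p = 1/2, q = 7/17

Firm B's indifference between High and Low determines Firm A's mixing probability p:
  Firm B's payoff from High: p·(-3) + (1−p)·(-1) = -2p - 1
  Firm B's payoff from Low: p·(-1) + (1−p)·(-3) = 2p - 3
  -2p - 1 = 2p - 3  ⇒  -4p = -2  ⇒  p = 1/2.
For Firm A to be willing to mix, Firm A must be indifferent between High and Low, which pins down Firm B's mix.
  Firm A's expected payoff from High: q·5 + (1−q)·(-2) = 7q - 2
  Firm A's expected payoff from Low: q·(-5) + (1−q)·5 = -10q + 5
  7q - 2 = -10q + 5  ⇒  17q = 7  ⇒  q = 7/17.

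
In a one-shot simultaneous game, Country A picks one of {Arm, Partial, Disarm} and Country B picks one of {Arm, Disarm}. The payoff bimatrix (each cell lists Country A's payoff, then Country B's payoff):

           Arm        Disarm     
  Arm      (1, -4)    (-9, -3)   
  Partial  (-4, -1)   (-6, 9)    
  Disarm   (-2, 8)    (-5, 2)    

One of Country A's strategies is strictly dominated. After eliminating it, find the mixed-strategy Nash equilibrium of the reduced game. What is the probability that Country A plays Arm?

p = 6/7

Country A's strategy Partial is strictly dominated by Disarm: -2 > -4 and -5 > -6. Eliminate Partial.
Country A's mix must leave Country B indifferent between Arm and Disarm.
  Country B's payoff to Arm: p·(-4) + (1−p)·8 = -12p + 8
  Country B's payoff to Disarm: p·(-3) + (1−p)·2 = -5p + 2
  -12p + 8 = -5p + 2  ⇒  -7p = -6  ⇒  p = 6/7.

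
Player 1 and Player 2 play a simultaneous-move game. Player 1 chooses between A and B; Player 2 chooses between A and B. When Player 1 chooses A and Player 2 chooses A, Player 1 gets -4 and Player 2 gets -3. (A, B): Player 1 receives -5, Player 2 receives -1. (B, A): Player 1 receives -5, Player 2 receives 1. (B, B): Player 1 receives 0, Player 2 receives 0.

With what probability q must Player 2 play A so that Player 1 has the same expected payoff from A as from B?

q = 5/6

Player 2's mix must leave Player 1 indifferent between A and B.
  Player 1's payoff to A: q·(-4) + (1−q)·(-5) = q - 5
  Player 1's payoff to B: q·(-5) + (1−q)·0 = -5q
  q - 5 = -5q  ⇒  6q = 5  ⇒  q = 5/6.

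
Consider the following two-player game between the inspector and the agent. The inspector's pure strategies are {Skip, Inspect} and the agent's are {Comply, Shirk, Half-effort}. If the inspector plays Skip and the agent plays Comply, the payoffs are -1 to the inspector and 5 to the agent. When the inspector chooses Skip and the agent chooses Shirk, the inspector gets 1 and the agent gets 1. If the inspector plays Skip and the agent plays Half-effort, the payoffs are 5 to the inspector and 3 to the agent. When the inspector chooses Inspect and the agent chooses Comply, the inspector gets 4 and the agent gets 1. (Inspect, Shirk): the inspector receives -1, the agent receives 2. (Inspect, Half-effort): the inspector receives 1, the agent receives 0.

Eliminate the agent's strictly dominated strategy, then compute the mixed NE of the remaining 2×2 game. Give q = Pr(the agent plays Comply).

The agent's strategy Half-effort is strictly dominated by Comply: 5 > 3 and 1 > 0. Eliminate Half-effort.
Set the inspector's expected payoff from Skip equal to that from Inspect:
  the inspector's expected payoff from Skip: q·(-1) + (1−q)·1 = -2q + 1
  the inspector's expected payoff from Inspect: q·4 + (1−q)·(-1) = 5q - 1
  -2q + 1 = 5q - 1  ⇒  -7q = -2  ⇒  q = 2/7.

q = 2/7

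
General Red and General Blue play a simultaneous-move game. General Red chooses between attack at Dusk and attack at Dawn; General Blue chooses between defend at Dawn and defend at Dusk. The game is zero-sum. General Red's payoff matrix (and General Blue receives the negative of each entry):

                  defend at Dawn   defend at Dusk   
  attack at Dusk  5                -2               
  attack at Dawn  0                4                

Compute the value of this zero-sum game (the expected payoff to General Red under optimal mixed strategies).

v = 20/11

Set General Red's expected payoff from attack at Dusk equal to that from attack at Dawn:
  General Red's expected payoff from attack at Dusk: q·5 + (1−q)·(-2) = 7q - 2
  General Red's expected payoff from attack at Dawn: q·0 + (1−q)·4 = -4q + 4
  7q - 2 = -4q + 4  ⇒  11q = 6  ⇒  q = 6/11.
The value is General Red's expected payoff against this mix (using attack at Dusk): (6/11)·5 + (5/11)·(-2) = 20/11.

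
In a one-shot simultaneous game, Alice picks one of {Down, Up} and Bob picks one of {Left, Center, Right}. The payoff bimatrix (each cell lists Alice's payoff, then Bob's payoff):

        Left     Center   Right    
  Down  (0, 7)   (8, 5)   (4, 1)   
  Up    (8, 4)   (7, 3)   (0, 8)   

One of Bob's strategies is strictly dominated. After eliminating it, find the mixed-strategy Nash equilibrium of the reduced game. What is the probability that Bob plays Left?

q = 1/3

Bob's strategy Center is strictly dominated by Left: 7 > 5 and 4 > 3. Eliminate Center.
Set Alice's expected payoff from Down equal to that from Up:
  Alice's payoff from Down: q·0 + (1−q)·4 = -4q + 4
  Alice's payoff from Up: q·8 + (1−q)·0 = 8q
  -4q + 4 = 8q  ⇒  -12q = -4  ⇒  q = 1/3.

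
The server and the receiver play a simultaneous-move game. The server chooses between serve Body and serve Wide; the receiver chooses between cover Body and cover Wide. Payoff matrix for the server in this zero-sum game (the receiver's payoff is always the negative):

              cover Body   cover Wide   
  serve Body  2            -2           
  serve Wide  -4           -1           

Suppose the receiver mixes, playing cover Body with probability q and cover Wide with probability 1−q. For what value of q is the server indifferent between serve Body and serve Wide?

q = 1/7

Set the server's expected payoff from serve Body equal to that from serve Wide:
  the server's payoff to serve Body: q·2 + (1−q)·(-2) = 4q - 2
  the server's payoff to serve Wide: q·(-4) + (1−q)·(-1) = -3q - 1
  4q - 2 = -3q - 1  ⇒  7q = 1  ⇒  q = 1/7.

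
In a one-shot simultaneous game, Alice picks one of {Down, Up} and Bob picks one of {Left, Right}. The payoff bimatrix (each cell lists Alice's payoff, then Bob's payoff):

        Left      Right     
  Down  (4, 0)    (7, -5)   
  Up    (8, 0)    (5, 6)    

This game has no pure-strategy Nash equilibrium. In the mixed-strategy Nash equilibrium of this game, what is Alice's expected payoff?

In a mixed equilibrium Alice is indifferent between Down and Up; this condition fixes q.
  Alice's payoff to Down: q·4 + (1−q)·7 = -3q + 7
  Alice's payoff to Up: q·8 + (1−q)·5 = 3q + 5
  -3q + 7 = 3q + 5  ⇒  -6q = -2  ⇒  q = 1/3.
At equilibrium Alice is indifferent across rows, so Alice's payoff equals the payoff from Down: (1/3)·4 + (2/3)·7 = 6.

6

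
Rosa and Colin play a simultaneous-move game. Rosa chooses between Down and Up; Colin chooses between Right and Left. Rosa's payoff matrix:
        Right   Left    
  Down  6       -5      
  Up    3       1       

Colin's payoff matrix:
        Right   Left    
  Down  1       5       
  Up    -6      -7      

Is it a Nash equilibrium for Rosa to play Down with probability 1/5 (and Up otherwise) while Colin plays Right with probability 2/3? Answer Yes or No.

Check Colin's indifference given Rosa's mix p = 1/5:
  payoff from Right = -23/5; payoff from Left = -23/5 — equal.
Check Rosa's indifference given Colin's mix q = 2/3:
  payoff from Down = 7/3; payoff from Up = 7/3 — equal.
Both players are indifferent, so neither can profitably deviate.

Yes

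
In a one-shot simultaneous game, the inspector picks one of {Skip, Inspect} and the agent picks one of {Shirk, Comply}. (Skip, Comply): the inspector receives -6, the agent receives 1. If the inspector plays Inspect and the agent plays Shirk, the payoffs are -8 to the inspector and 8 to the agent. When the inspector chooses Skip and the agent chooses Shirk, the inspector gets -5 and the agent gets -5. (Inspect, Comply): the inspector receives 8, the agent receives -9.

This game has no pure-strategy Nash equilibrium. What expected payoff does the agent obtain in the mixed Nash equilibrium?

-37/23

In a mixed equilibrium the agent is indifferent between Shirk and Comply; this condition fixes p.
  the agent's expected payoff from Shirk: p·(-5) + (1−p)·8 = -13p + 8
  the agent's expected payoff from Comply: p·1 + (1−p)·(-9) = 10p - 9
  -13p + 8 = 10p - 9  ⇒  -23p = -17  ⇒  p = 17/23.
At equilibrium the agent is indifferent across columns, so the agent's payoff equals the payoff from Shirk: (17/23)·(-5) + (6/23)·8 = -37/23.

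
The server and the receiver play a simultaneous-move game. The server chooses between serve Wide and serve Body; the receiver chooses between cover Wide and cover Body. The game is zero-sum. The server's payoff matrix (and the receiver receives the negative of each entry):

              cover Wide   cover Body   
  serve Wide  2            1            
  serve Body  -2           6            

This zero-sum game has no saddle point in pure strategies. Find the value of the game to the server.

v = 14/9

The server's indifference between serve Wide and serve Body determines the receiver's mixing probability q:
  the server's payoff from serve Wide: q·2 + (1−q)·1 = q + 1
  the server's payoff from serve Body: q·(-2) + (1−q)·6 = -8q + 6
  q + 1 = -8q + 6  ⇒  9q = 5  ⇒  q = 5/9.
The value is the server's expected payoff against this mix (using serve Wide): (5/9)·2 + (4/9)·1 = 14/9.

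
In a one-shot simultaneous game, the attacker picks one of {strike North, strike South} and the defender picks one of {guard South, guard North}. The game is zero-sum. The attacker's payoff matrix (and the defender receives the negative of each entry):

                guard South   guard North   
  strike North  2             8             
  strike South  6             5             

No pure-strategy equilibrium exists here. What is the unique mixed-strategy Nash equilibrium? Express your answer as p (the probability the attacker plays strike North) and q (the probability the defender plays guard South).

Set the defender's expected payoff from guard South equal to that from guard North:
  the defender's expected payoff from guard South: p·(-2) + (1−p)·(-6) = 4p - 6
  the defender's expected payoff from guard North: p·(-8) + (1−p)·(-5) = -3p - 5
  4p - 6 = -3p - 5  ⇒  7p = 1  ⇒  p = 1/7.
In a mixed equilibrium the attacker is indifferent between strike North and strike South; this condition fixes q.
  the attacker's payoff from strike North: q·2 + (1−q)·8 = -6q + 8
  the attacker's payoff from strike South: q·6 + (1−q)·5 = q + 5
  -6q + 8 = q + 5  ⇒  -7q = -3  ⇒  q = 3/7.

p = 1/7, q = 3/7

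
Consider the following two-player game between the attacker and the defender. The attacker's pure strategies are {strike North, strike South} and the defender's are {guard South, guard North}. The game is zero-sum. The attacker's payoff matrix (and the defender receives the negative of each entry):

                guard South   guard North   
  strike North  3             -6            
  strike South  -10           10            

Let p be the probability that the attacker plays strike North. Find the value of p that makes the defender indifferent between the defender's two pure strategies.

The defender's indifference between guard South and guard North determines the attacker's mixing probability p:
  the defender's payoff from guard South: p·(-3) + (1−p)·10 = -13p + 10
  the defender's payoff from guard North: p·6 + (1−p)·(-10) = 16p - 10
  -13p + 10 = 16p - 10  ⇒  -29p = -20  ⇒  p = 20/29.

p = 20/29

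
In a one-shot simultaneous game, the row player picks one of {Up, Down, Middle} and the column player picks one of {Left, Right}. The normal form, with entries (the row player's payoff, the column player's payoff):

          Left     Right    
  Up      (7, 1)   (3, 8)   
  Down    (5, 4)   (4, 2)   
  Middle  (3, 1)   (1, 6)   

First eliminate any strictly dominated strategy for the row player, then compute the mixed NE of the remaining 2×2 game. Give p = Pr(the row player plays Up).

The row player's strategy Middle is strictly dominated by Down: 5 > 3 and 4 > 1. Eliminate Middle.
For the column player to be willing to mix, the column player must be indifferent between Left and Right, which pins down the row player's mix.
  the column player's payoff from Left: p·1 + (1−p)·4 = -3p + 4
  the column player's payoff from Right: p·8 + (1−p)·2 = 6p + 2
  -3p + 4 = 6p + 2  ⇒  -9p = -2  ⇒  p = 2/9.

p = 2/9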